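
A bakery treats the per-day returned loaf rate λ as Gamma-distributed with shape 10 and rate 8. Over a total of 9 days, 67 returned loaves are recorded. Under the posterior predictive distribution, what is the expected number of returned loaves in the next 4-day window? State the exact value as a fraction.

308/17

Total count 67 over total exposure 9 days.
By Gamma–Poisson conjugacy, the posterior is Gamma(α + Σx, β + Σt) = Gamma(10 + 67, 8 + 9) = Gamma(77, 17).
Predictive mean over a 4-day window = T·E[λ|data] = 4·77/17 = 308/17.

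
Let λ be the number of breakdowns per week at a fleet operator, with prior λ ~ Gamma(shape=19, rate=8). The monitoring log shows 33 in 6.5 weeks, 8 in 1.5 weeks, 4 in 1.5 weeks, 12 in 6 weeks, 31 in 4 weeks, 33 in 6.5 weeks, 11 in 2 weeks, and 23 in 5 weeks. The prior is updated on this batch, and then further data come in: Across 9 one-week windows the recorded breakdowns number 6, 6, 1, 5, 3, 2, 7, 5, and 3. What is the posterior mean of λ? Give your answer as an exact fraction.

106/25

Total count: 33 + 8 + 4 + 12 + 31 + 33 + 11 + 23 = 155.
Total exposure: 6.5 + 1.5 + 1.5 + 6 + 4 + 6.5 + 2 + 5 = 33 weeks.
After the first batch: Gamma(19 + 155, 8 + 33) = Gamma(174, 41).
Total count: 6 + 6 + 1 + 5 + 3 + 2 + 7 + 5 + 3 = 38.
Total exposure: 9 weeks.
After the second batch: Gamma(174 + 38, 41 + 9) = Gamma(212, 50).
Posterior mean = α'/β' = 212/50 = 106/25.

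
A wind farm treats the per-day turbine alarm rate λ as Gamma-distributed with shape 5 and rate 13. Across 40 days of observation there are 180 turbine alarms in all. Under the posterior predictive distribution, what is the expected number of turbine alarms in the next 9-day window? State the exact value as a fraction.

Total count 180 over total exposure 40 days.
Gamma(α, β) with Poisson data over total exposure Σt gives posterior Gamma(α+Σx, β+Σt) = Gamma(185, 53).
Predictive mean over a 9-day window = T·E[λ|data] = 9·185/53 = 1665/53.

1665/53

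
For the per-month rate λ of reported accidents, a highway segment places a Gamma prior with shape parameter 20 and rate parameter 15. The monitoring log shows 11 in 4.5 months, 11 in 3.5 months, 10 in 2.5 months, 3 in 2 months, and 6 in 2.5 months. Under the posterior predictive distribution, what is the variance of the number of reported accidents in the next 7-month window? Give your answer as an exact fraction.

Total count: 11 + 11 + 10 + 3 + 6 = 41.
Total exposure: 4.5 + 3.5 + 2.5 + 2 + 2.5 = 15 months.
The Gamma prior is conjugate for the Poisson rate, so λ | data ~ Gamma(20+41, 15+15) = Gamma(61, 30).
The posterior predictive for a window of length T is Negative Binomial with variance T·α'·(β'+T)/β'² = 7·61·37/900 = 15799/900.

15799/900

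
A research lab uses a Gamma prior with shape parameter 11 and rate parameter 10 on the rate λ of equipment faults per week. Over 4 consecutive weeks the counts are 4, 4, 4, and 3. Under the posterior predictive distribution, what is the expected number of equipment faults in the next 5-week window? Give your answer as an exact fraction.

65/7

Total count: 4 + 4 + 4 + 3 = 15.
Total exposure: 4 weeks.
Conjugate update: add total count to the shape and total exposure to the rate, giving Gamma(26, 14).
Predictive mean over a 5-week window = T·E[λ|data] = 5·26/14 = 65/7.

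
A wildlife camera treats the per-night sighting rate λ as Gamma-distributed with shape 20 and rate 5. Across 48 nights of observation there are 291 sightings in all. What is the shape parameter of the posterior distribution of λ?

311

Total count 291 over total exposure 48 nights.
Conjugate update: add total count to the shape and total exposure to the rate, giving Gamma(311, 53).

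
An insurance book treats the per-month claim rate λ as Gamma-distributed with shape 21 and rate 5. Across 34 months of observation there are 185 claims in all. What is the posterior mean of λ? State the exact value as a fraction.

Total count 185 over total exposure 34 months.
Conjugate update: add total count to the shape and total exposure to the rate, giving Gamma(206, 39).
Posterior mean = α'/β' = 206/39.

206/39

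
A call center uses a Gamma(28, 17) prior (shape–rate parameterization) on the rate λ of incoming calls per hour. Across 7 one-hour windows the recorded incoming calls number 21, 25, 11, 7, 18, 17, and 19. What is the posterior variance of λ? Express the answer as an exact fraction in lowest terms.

Total count: 21 + 25 + 11 + 7 + 18 + 17 + 19 = 118.
Total exposure: 7 hours.
Gamma(α, β) with Poisson data over total exposure Σt gives posterior Gamma(α+Σx, β+Σt) = Gamma(146, 24).
Posterior variance = α'/β'² = 146/576 = 73/288.

73/288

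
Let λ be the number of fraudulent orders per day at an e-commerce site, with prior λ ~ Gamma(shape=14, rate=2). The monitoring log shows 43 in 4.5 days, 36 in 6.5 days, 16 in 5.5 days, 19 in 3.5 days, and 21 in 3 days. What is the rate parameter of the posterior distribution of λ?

25

Total count: 43 + 36 + 16 + 19 + 21 = 135.
Total exposure: 4.5 + 6.5 + 5.5 + 3.5 + 3 = 23 days.
Gamma(α, β) with Poisson data over total exposure Σt gives posterior Gamma(α+Σx, β+Σt) = Gamma(149, 25).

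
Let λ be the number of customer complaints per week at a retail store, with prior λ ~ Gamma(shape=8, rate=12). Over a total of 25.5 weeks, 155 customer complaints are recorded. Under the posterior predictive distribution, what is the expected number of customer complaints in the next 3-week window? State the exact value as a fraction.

326/25

Total count 155 over total exposure 25.5 weeks.
The Gamma prior is conjugate for the Poisson rate, so λ | data ~ Gamma(8+155, 12+25.5) = Gamma(163, 75/2).
Predictive mean over a 3-week window = T·E[λ|data] = 3·163/(75/2) = 326/25.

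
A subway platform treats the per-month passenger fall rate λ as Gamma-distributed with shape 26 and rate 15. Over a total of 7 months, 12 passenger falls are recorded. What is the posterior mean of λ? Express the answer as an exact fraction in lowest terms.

Total count 12 over total exposure 7 months.
Gamma(α, β) with Poisson data over total exposure Σt gives posterior Gamma(α+Σx, β+Σt) = Gamma(38, 22).
Posterior mean = α'/β' = 38/22 = 19/11.

19/11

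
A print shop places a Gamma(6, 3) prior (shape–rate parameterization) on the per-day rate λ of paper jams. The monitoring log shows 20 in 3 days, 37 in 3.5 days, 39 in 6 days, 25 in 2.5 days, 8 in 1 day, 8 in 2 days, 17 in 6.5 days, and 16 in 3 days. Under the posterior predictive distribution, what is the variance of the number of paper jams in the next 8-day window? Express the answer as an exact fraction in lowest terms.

Total count: 20 + 37 + 39 + 25 + 8 + 8 + 17 + 16 = 170.
Total exposure: 3 + 3.5 + 6 + 2.5 + 1 + 2 + 6.5 + 3 = 27.5 days.
Conjugate update: add total count to the shape and total exposure to the rate, giving Gamma(176, 61/2).
The posterior predictive for a window of length T is Negative Binomial with variance T·α'·(β'+T)/β'² = 8·176·(77/2)/(3721/4) = 216832/3721.

216832/3721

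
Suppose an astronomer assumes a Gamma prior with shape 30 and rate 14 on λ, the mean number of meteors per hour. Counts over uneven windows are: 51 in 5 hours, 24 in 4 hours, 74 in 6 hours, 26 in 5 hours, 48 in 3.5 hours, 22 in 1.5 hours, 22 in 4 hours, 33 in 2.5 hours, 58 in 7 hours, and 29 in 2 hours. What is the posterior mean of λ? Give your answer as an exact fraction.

Total count: 51 + 24 + 74 + 26 + 48 + 22 + 22 + 33 + 58 + 29 = 387.
Total exposure: 5 + 4 + 6 + 5 + 3.5 + 1.5 + 4 + 2.5 + 7 + 2 = 40.5 hours.
The Gamma prior is conjugate for the Poisson rate, so λ | data ~ Gamma(30+387, 14+40.5) = Gamma(417, 109/2).
Posterior mean = α'/β' = 417/(109/2) = 834/109.

834/109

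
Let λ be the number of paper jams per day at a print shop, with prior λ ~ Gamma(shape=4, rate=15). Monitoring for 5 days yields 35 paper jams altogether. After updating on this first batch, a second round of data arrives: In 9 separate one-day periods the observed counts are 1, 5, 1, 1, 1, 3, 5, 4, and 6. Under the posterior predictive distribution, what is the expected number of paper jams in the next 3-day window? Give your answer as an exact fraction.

Total count 35 over total exposure 5 days.
After the first batch: Gamma(4 + 35, 15 + 5) = Gamma(39, 20).
Total count: 1 + 5 + 1 + 1 + 1 + 3 + 5 + 4 + 6 = 27.
Total exposure: 9 days.
After the second batch: Gamma(39 + 27, 20 + 9) = Gamma(66, 29).
Predictive mean over a 3-day window = T·E[λ|data] = 3·66/29 = 198/29.

198/29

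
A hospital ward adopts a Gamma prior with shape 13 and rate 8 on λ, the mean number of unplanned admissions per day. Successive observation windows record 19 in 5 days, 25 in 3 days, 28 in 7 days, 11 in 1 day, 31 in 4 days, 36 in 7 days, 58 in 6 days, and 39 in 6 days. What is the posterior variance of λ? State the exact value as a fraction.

Total count: 19 + 25 + 28 + 11 + 31 + 36 + 58 + 39 = 247.
Total exposure: 5 + 3 + 7 + 1 + 4 + 7 + 6 + 6 = 39 days.
The Gamma prior is conjugate for the Poisson rate, so λ | data ~ Gamma(13+247, 8+39) = Gamma(260, 47).
Posterior variance = α'/β'² = 260/2209.

260/2209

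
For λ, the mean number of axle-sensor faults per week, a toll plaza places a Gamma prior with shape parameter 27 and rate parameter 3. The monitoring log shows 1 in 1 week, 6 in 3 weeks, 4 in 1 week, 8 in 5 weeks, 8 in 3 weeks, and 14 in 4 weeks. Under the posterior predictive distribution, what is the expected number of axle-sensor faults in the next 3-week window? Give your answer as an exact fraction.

Total count: 1 + 6 + 4 + 8 + 8 + 14 = 41.
Total exposure: 1 + 3 + 1 + 5 + 3 + 4 = 17 weeks.
Gamma(α, β) with Poisson data over total exposure Σt gives posterior Gamma(α+Σx, β+Σt) = Gamma(68, 20).
Predictive mean over a 3-week window = T·E[λ|data] = 3·68/20 = 51/5.

51/5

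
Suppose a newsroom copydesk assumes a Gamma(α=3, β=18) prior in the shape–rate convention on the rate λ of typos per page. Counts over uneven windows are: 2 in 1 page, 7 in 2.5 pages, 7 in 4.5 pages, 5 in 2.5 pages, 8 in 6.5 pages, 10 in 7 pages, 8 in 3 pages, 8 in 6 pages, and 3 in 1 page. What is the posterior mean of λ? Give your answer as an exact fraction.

61/52

Total count: 2 + 7 + 7 + 5 + 8 + 10 + 8 + 8 + 3 = 58.
Total exposure: 1 + 2.5 + 4.5 + 2.5 + 6.5 + 7 + 3 + 6 + 1 = 34 pages.
The Gamma prior is conjugate for the Poisson rate, so λ | data ~ Gamma(3+58, 18+34) = Gamma(61, 52).
Posterior mean = α'/β' = 61/52.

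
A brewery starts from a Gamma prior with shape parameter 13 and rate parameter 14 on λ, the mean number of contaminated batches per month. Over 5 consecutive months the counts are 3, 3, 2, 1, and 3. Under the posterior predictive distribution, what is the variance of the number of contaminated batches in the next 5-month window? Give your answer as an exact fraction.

3000/361

Total count: 3 + 3 + 2 + 1 + 3 = 12.
Total exposure: 5 months.
Gamma(α, β) with Poisson data over total exposure Σt gives posterior Gamma(α+Σx, β+Σt) = Gamma(25, 19).
The posterior predictive for a window of length T is Negative Binomial with variance T·α'·(β'+T)/β'² = 5·25·24/361 = 3000/361.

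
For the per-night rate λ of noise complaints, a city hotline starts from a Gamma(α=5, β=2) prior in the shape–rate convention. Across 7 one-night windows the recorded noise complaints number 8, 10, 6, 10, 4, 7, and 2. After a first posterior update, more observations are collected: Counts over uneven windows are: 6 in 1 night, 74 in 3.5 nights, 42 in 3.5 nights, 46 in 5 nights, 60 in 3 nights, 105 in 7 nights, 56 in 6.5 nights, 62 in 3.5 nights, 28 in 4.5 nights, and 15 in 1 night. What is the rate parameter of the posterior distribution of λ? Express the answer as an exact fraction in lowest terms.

95/2

Total count: 8 + 10 + 6 + 10 + 4 + 7 + 2 = 47.
Total exposure: 7 nights.
After the first batch: Gamma(5 + 47, 2 + 7) = Gamma(52, 9).
Total count: 6 + 74 + 42 + 46 + 60 + 105 + 56 + 62 + 28 + 15 = 494.
Total exposure: 1 + 3.5 + 3.5 + 5 + 3 + 7 + 6.5 + 3.5 + 4.5 + 1 = 38.5 nights.
After the second batch: Gamma(52 + 494, 9 + 38.5) = Gamma(546, 95/2).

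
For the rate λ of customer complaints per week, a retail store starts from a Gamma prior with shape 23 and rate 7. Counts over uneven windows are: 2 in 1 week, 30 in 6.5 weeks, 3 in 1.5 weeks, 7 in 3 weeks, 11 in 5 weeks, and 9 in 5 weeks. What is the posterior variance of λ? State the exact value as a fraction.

Total count: 2 + 30 + 3 + 7 + 11 + 9 = 62.
Total exposure: 1 + 6.5 + 1.5 + 3 + 5 + 5 = 22 weeks.
Gamma(α, β) with Poisson data over total exposure Σt gives posterior Gamma(α+Σx, β+Σt) = Gamma(85, 29).
Posterior variance = α'/β'² = 85/841.

85/841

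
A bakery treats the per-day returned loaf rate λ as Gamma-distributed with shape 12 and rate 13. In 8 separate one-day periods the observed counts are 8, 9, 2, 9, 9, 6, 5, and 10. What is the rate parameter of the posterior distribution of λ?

21

Total count: 8 + 9 + 2 + 9 + 9 + 6 + 5 + 10 = 58.
Total exposure: 8 days.
Gamma(α, β) with Poisson data over total exposure Σt gives posterior Gamma(α+Σx, β+Σt) = Gamma(70, 21).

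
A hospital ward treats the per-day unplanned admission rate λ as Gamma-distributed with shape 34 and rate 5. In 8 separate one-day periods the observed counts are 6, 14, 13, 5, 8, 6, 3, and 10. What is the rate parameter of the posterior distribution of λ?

Total count: 6 + 14 + 13 + 5 + 8 + 6 + 3 + 10 = 65.
Total exposure: 8 days.
Conjugate update: add total count to the shape and total exposure to the rate, giving Gamma(99, 13).

13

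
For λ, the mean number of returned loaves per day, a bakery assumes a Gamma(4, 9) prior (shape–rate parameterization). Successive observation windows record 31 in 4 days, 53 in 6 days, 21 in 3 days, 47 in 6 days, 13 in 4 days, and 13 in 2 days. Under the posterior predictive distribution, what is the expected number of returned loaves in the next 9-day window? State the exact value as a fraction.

Total count: 31 + 53 + 21 + 47 + 13 + 13 = 178.
Total exposure: 4 + 6 + 3 + 6 + 4 + 2 = 25 days.
The Gamma prior is conjugate for the Poisson rate, so λ | data ~ Gamma(4+178, 9+25) = Gamma(182, 34).
Predictive mean over a 9-day window = T·E[λ|data] = 9·182/34 = 819/17.

819/17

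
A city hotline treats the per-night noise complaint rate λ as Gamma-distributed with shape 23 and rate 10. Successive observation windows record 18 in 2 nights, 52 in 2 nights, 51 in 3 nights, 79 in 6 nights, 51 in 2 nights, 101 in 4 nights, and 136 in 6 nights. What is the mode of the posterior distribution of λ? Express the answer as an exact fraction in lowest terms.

102/7

Total count: 18 + 52 + 51 + 79 + 51 + 101 + 136 = 488.
Total exposure: 2 + 2 + 3 + 6 + 2 + 4 + 6 = 25 nights.
Gamma(α, β) with Poisson data over total exposure Σt gives posterior Gamma(α+Σx, β+Σt) = Gamma(511, 35).
Posterior mode = (α'−1)/β' = 510/35 = 102/7.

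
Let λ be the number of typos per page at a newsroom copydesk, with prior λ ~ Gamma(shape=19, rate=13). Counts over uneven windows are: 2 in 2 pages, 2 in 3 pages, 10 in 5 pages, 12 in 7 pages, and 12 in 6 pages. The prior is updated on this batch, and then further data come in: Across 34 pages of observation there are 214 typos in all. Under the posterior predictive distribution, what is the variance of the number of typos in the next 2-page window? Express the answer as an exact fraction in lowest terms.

Total count: 2 + 2 + 10 + 12 + 12 = 38.
Total exposure: 2 + 3 + 5 + 7 + 6 = 23 pages.
After the first batch: Gamma(19 + 38, 13 + 23) = Gamma(57, 36).
Total count 214 over total exposure 34 pages.
After the second batch: Gamma(57 + 214, 36 + 34) = Gamma(271, 70).
The posterior predictive for a window of length T is Negative Binomial with variance T·α'·(β'+T)/β'² = 2·271·72/4900 = 9756/1225.

9756/1225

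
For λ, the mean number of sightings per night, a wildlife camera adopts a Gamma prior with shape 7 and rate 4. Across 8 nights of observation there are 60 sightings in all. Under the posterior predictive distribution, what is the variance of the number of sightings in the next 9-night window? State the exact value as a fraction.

Total count 60 over total exposure 8 nights.
By Gamma–Poisson conjugacy, the posterior is Gamma(α + Σx, β + Σt) = Gamma(7 + 60, 4 + 8) = Gamma(67, 12).
The posterior predictive for a window of length T is Negative Binomial with variance T·α'·(β'+T)/β'² = 9·67·21/144 = 1407/16.

1407/16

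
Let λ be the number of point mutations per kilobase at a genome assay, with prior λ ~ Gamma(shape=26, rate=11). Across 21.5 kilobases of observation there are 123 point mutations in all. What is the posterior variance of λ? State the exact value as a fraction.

596/4225

Total count 123 over total exposure 21.5 kilobases.
Posterior: α' = 26 + 123 = 149, β' = 11 + 21.5 = 65/2.
Posterior variance = α'/β'² = 149/(4225/4) = 596/4225.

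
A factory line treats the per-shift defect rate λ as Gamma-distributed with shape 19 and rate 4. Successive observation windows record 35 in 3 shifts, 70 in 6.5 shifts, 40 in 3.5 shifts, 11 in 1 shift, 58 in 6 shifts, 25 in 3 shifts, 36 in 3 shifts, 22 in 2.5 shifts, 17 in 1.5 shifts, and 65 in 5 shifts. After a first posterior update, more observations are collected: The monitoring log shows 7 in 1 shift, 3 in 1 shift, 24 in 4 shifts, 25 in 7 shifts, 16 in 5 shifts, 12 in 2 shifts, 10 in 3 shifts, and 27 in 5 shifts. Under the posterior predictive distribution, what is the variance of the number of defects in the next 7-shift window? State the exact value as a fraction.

Total count: 35 + 70 + 40 + 11 + 58 + 25 + 36 + 22 + 17 + 65 = 379.
Total exposure: 3 + 6.5 + 3.5 + 1 + 6 + 3 + 3 + 2.5 + 1.5 + 5 = 35 shifts.
After the first batch: Gamma(19 + 379, 4 + 35) = Gamma(398, 39).
Total count: 7 + 3 + 24 + 25 + 16 + 12 + 10 + 27 = 124.
Total exposure: 1 + 1 + 4 + 7 + 5 + 2 + 3 + 5 = 28 shifts.
After the second batch: Gamma(398 + 124, 39 + 28) = Gamma(522, 67).
The posterior predictive for a window of length T is Negative Binomial with variance T·α'·(β'+T)/β'² = 7·522·74/4489 = 270396/4489.

270396/4489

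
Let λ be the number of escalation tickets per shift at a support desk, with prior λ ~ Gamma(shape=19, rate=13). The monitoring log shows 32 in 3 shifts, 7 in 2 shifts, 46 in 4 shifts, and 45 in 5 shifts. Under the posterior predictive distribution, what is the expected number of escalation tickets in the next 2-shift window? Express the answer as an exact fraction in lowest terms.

Total count: 32 + 7 + 46 + 45 = 130.
Total exposure: 3 + 2 + 4 + 5 = 14 shifts.
By Gamma–Poisson conjugacy, the posterior is Gamma(α + Σx, β + Σt) = Gamma(19 + 130, 13 + 14) = Gamma(149, 27).
Predictive mean over a 2-shift window = T·E[λ|data] = 2·149/27 = 298/27.

298/27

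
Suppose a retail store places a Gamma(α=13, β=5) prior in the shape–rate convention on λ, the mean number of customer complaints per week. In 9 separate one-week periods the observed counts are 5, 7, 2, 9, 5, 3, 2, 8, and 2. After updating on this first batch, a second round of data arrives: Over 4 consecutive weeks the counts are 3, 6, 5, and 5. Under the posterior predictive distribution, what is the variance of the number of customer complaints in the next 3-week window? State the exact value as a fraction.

175/12

Total count: 5 + 7 + 2 + 9 + 5 + 3 + 2 + 8 + 2 = 43.
Total exposure: 9 weeks.
After the first batch: Gamma(13 + 43, 5 + 9) = Gamma(56, 14).
Total count: 3 + 6 + 5 + 5 = 19.
Total exposure: 4 weeks.
After the second batch: Gamma(56 + 19, 14 + 4) = Gamma(75, 18).
The posterior predictive for a window of length T is Negative Binomial with variance T·α'·(β'+T)/β'² = 3·75·21/324 = 175/12.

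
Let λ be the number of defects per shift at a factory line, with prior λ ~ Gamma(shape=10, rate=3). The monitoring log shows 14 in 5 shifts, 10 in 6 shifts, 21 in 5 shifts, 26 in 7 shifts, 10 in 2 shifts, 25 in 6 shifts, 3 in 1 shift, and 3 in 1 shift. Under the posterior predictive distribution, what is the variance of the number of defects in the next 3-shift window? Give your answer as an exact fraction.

793/72

Total count: 14 + 10 + 21 + 26 + 10 + 25 + 3 + 3 = 112.
Total exposure: 5 + 6 + 5 + 7 + 2 + 6 + 1 + 1 = 33 shifts.
Gamma(α, β) with Poisson data over total exposure Σt gives posterior Gamma(α+Σx, β+Σt) = Gamma(122, 36).
The posterior predictive for a window of length T is Negative Binomial with variance T·α'·(β'+T)/β'² = 3·122·39/1296 = 793/72.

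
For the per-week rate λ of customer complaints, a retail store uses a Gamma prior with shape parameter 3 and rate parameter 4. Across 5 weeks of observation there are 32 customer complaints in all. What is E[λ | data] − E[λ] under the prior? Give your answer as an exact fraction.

113/36

Total count 32 over total exposure 5 weeks.
Conjugate update: add total count to the shape and total exposure to the rate, giving Gamma(35, 9).
Posterior mean = 35/9 = 35/9; prior mean = 3/4 = 3/4. Difference = 35/9 − 3/4 = 113/36.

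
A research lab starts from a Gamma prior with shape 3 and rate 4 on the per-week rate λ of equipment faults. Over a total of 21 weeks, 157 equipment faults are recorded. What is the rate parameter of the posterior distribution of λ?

25

Total count 157 over total exposure 21 weeks.
Gamma(α, β) with Poisson data over total exposure Σt gives posterior Gamma(α+Σx, β+Σt) = Gamma(160, 25).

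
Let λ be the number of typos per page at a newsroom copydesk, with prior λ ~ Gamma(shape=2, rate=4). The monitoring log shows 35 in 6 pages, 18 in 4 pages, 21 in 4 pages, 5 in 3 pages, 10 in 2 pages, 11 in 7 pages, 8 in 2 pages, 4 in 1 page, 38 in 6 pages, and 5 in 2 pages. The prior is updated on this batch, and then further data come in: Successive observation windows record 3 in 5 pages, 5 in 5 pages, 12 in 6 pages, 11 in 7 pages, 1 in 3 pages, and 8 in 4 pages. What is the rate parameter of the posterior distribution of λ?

Total count: 35 + 18 + 21 + 5 + 10 + 11 + 8 + 4 + 38 + 5 = 155.
Total exposure: 6 + 4 + 4 + 3 + 2 + 7 + 2 + 1 + 6 + 2 = 37 pages.
After the first batch: Gamma(2 + 155, 4 + 37) = Gamma(157, 41).
Total count: 3 + 5 + 12 + 11 + 1 + 8 = 40.
Total exposure: 5 + 5 + 6 + 7 + 3 + 4 = 30 pages.
After the second batch: Gamma(157 + 40, 41 + 30) = Gamma(197, 71).

71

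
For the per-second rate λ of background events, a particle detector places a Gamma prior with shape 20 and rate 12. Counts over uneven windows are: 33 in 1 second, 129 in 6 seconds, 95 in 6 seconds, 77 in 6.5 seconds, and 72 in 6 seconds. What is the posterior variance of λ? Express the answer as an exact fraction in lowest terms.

Total count: 33 + 129 + 95 + 77 + 72 = 406.
Total exposure: 1 + 6 + 6 + 6.5 + 6 = 25.5 seconds.
Posterior: α' = 20 + 406 = 426, β' = 12 + 25.5 = 75/2.
Posterior variance = α'/β'² = 426/(5625/4) = 568/1875.

568/1875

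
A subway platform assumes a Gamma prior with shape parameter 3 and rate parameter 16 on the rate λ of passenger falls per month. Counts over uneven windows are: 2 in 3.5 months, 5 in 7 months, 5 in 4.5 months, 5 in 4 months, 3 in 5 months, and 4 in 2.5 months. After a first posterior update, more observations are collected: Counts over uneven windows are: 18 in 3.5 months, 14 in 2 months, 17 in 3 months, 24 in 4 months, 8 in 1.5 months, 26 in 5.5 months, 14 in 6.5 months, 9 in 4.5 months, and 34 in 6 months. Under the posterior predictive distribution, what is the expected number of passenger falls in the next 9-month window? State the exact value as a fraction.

Total count: 2 + 5 + 5 + 5 + 3 + 4 = 24.
Total exposure: 3.5 + 7 + 4.5 + 4 + 5 + 2.5 = 26.5 months.
After the first batch: Gamma(3 + 24, 16 + 26.5) = Gamma(27, 85/2).
Total count: 18 + 14 + 17 + 24 + 8 + 26 + 14 + 9 + 34 = 164.
Total exposure: 3.5 + 2 + 3 + 4 + 1.5 + 5.5 + 6.5 + 4.5 + 6 = 36.5 months.
After the second batch: Gamma(27 + 164, 85/2 + 36.5) = Gamma(191, 79).
Predictive mean over a 9-month window = T·E[λ|data] = 9·191/79 = 1719/79.

1719/79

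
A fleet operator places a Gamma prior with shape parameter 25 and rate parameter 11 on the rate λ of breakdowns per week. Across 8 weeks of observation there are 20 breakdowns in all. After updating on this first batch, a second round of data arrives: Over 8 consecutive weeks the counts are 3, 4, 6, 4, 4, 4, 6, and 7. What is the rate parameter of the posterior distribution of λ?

Total count 20 over total exposure 8 weeks.
After the first batch: Gamma(25 + 20, 11 + 8) = Gamma(45, 19).
Total count: 3 + 4 + 6 + 4 + 4 + 4 + 6 + 7 = 38.
Total exposure: 8 weeks.
After the second batch: Gamma(45 + 38, 19 + 8) = Gamma(83, 27).

27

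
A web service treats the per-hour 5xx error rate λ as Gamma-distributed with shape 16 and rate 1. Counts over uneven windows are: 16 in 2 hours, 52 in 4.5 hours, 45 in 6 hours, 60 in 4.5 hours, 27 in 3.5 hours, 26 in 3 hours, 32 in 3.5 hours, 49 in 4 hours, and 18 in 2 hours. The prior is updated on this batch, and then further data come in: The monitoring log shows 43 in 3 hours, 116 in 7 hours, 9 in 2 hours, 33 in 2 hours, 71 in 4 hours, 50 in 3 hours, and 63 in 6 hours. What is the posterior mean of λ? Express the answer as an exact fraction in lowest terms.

Total count: 16 + 52 + 45 + 60 + 27 + 26 + 32 + 49 + 18 = 325.
Total exposure: 2 + 4.5 + 6 + 4.5 + 3.5 + 3 + 3.5 + 4 + 2 = 33 hours.
After the first batch: Gamma(16 + 325, 1 + 33) = Gamma(341, 34).
Total count: 43 + 116 + 9 + 33 + 71 + 50 + 63 = 385.
Total exposure: 3 + 7 + 2 + 2 + 4 + 3 + 6 = 27 hours.
After the second batch: Gamma(341 + 385, 34 + 27) = Gamma(726, 61).
Posterior mean = α'/β' = 726/61.

726/61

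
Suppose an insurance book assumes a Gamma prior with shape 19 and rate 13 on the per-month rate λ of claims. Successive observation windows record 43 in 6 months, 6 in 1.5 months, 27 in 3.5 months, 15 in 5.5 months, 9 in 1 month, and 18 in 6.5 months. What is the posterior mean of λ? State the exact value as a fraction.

Total count: 43 + 6 + 27 + 15 + 9 + 18 = 118.
Total exposure: 6 + 1.5 + 3.5 + 5.5 + 1 + 6.5 = 24 months.
Gamma(α, β) with Poisson data over total exposure Σt gives posterior Gamma(α+Σx, β+Σt) = Gamma(137, 37).
Posterior mean = α'/β' = 137/37.

137/37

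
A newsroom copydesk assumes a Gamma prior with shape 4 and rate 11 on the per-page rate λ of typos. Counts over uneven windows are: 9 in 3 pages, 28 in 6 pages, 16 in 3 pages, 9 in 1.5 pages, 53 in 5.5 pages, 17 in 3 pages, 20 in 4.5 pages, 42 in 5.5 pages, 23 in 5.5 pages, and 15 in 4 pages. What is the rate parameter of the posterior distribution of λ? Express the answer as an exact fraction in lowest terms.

Total count: 9 + 28 + 16 + 9 + 53 + 17 + 20 + 42 + 23 + 15 = 232.
Total exposure: 3 + 6 + 3 + 1.5 + 5.5 + 3 + 4.5 + 5.5 + 5.5 + 4 = 41.5 pages.
The Gamma prior is conjugate for the Poisson rate, so λ | data ~ Gamma(4+232, 11+41.5) = Gamma(236, 105/2).

105/2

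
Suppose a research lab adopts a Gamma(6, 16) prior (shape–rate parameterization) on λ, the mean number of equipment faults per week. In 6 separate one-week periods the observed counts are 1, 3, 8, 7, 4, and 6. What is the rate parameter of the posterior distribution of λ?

Total count: 1 + 3 + 8 + 7 + 4 + 6 = 29.
Total exposure: 6 weeks.
Gamma(α, β) with Poisson data over total exposure Σt gives posterior Gamma(α+Σx, β+Σt) = Gamma(35, 22).

22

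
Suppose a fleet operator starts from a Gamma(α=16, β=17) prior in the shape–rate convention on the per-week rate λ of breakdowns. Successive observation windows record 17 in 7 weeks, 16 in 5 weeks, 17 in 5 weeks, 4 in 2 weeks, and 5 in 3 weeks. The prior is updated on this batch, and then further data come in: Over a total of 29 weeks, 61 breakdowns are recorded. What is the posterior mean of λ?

2

Total count: 17 + 16 + 17 + 4 + 5 = 59.
Total exposure: 7 + 5 + 5 + 2 + 3 = 22 weeks.
After the first batch: Gamma(16 + 59, 17 + 22) = Gamma(75, 39).
Total count 61 over total exposure 29 weeks.
After the second batch: Gamma(75 + 61, 39 + 29) = Gamma(136, 68).
Posterior mean = α'/β' = 136/68 = 2.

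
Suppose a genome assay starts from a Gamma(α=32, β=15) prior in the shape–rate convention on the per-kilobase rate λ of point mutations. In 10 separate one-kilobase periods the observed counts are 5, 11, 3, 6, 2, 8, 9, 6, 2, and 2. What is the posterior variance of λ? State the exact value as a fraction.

86/625

Total count: 5 + 11 + 3 + 6 + 2 + 8 + 9 + 6 + 2 + 2 = 54.
Total exposure: 10 kilobases.
The Gamma prior is conjugate for the Poisson rate, so λ | data ~ Gamma(32+54, 15+10) = Gamma(86, 25).
Posterior variance = α'/β'² = 86/625.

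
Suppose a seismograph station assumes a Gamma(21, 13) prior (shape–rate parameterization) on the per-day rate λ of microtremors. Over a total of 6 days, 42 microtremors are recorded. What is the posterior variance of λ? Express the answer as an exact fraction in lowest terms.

Total count 42 over total exposure 6 days.
Conjugate update: add total count to the shape and total exposure to the rate, giving Gamma(63, 19).
Posterior variance = α'/β'² = 63/361.

63/361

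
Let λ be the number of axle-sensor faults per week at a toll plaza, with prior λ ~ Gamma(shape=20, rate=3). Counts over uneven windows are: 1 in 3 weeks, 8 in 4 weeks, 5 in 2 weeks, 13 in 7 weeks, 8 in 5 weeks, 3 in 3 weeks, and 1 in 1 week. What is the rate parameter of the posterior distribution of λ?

28

Total count: 1 + 8 + 5 + 13 + 8 + 3 + 1 = 39.
Total exposure: 3 + 4 + 2 + 7 + 5 + 3 + 1 = 25 weeks.
Conjugate update: add total count to the shape and total exposure to the rate, giving Gamma(59, 28).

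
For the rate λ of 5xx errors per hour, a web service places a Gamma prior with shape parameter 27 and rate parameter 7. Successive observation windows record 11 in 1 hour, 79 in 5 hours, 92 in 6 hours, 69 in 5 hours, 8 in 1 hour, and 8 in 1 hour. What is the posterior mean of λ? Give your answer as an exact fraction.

147/13

Total count: 11 + 79 + 92 + 69 + 8 + 8 = 267.
Total exposure: 1 + 5 + 6 + 5 + 1 + 1 = 19 hours.
Conjugate update: add total count to the shape and total exposure to the rate, giving Gamma(294, 26).
Posterior mean = α'/β' = 294/26 = 147/13.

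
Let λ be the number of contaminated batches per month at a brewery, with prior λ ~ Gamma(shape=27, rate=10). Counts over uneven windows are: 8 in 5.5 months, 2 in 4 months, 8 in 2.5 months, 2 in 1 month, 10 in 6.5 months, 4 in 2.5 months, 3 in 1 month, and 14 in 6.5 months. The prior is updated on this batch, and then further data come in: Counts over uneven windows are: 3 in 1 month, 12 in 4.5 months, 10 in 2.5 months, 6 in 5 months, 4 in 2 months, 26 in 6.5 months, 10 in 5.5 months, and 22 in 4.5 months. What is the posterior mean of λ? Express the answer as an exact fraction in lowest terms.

171/71

Total count: 8 + 2 + 8 + 2 + 10 + 4 + 3 + 14 = 51.
Total exposure: 5.5 + 4 + 2.5 + 1 + 6.5 + 2.5 + 1 + 6.5 = 29.5 months.
After the first batch: Gamma(27 + 51, 10 + 29.5) = Gamma(78, 79/2).
Total count: 3 + 12 + 10 + 6 + 4 + 26 + 10 + 22 = 93.
Total exposure: 1 + 4.5 + 2.5 + 5 + 2 + 6.5 + 5.5 + 4.5 = 31.5 months.
After the second batch: Gamma(78 + 93, 79/2 + 31.5) = Gamma(171, 71).
Posterior mean = α'/β' = 171/71.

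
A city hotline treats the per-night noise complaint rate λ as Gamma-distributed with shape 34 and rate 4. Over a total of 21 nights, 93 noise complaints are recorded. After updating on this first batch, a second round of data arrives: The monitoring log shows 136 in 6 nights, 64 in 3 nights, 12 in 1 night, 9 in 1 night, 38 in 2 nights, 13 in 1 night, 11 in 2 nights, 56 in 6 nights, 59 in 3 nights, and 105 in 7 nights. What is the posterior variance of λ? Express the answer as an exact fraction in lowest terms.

Total count 93 over total exposure 21 nights.
After the first batch: Gamma(34 + 93, 4 + 21) = Gamma(127, 25).
Total count: 136 + 64 + 12 + 9 + 38 + 13 + 11 + 56 + 59 + 105 = 503.
Total exposure: 6 + 3 + 1 + 1 + 2 + 1 + 2 + 6 + 3 + 7 = 32 nights.
After the second batch: Gamma(127 + 503, 25 + 32) = Gamma(630, 57).
Posterior variance = α'/β'² = 630/3249 = 70/361.

70/361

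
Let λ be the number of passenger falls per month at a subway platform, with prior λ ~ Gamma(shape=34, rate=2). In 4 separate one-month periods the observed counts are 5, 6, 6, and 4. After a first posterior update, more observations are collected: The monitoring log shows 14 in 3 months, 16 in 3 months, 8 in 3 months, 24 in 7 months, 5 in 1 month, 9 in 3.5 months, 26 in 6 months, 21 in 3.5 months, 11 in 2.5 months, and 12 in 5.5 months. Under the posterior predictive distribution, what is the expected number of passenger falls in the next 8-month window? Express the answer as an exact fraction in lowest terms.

402/11

Total count: 5 + 6 + 6 + 4 = 21.
Total exposure: 4 months.
After the first batch: Gamma(34 + 21, 2 + 4) = Gamma(55, 6).
Total count: 14 + 16 + 8 + 24 + 5 + 9 + 26 + 21 + 11 + 12 = 146.
Total exposure: 3 + 3 + 3 + 7 + 1 + 3.5 + 6 + 3.5 + 2.5 + 5.5 = 38 months.
After the second batch: Gamma(55 + 146, 6 + 38) = Gamma(201, 44).
Predictive mean over an 8-month window = T·E[λ|data] = 8·201/44 = 402/11.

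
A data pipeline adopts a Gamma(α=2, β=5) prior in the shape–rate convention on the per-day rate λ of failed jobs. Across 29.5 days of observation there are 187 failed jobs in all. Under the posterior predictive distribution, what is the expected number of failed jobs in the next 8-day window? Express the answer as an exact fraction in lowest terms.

Total count 187 over total exposure 29.5 days.
By Gamma–Poisson conjugacy, the posterior is Gamma(α + Σx, β + Σt) = Gamma(2 + 187, 5 + 29.5) = Gamma(189, 69/2).
Predictive mean over an 8-day window = T·E[λ|data] = 8·189/(69/2) = 1008/23.

1008/23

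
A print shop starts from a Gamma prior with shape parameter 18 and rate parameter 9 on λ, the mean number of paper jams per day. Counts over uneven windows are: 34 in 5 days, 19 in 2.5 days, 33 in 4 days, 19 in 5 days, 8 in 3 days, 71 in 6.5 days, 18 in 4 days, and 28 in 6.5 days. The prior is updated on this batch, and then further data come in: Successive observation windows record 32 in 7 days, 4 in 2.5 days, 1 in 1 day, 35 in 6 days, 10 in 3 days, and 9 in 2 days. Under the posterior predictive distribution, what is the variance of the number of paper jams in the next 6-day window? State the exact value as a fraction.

Total count: 34 + 19 + 33 + 19 + 8 + 71 + 18 + 28 = 230.
Total exposure: 5 + 2.5 + 4 + 5 + 3 + 6.5 + 4 + 6.5 = 36.5 days.
After the first batch: Gamma(18 + 230, 9 + 36.5) = Gamma(248, 91/2).
Total count: 32 + 4 + 1 + 35 + 10 + 9 = 91.
Total exposure: 7 + 2.5 + 1 + 6 + 3 + 2 = 21.5 days.
After the second batch: Gamma(248 + 91, 91/2 + 21.5) = Gamma(339, 67).
The posterior predictive for a window of length T is Negative Binomial with variance T·α'·(β'+T)/β'² = 6·339·73/4489 = 148482/4489.

148482/4489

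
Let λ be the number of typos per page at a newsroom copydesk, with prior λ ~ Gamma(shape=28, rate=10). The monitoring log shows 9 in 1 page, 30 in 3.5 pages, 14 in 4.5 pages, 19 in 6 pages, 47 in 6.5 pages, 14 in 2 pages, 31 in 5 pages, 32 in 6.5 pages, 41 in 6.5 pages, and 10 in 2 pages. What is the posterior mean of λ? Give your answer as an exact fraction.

550/107

Total count: 9 + 30 + 14 + 19 + 47 + 14 + 31 + 32 + 41 + 10 = 247.
Total exposure: 1 + 3.5 + 4.5 + 6 + 6.5 + 2 + 5 + 6.5 + 6.5 + 2 = 43.5 pages.
Conjugate update: add total count to the shape and total exposure to the rate, giving Gamma(275, 107/2).
Posterior mean = α'/β' = 275/(107/2) = 550/107.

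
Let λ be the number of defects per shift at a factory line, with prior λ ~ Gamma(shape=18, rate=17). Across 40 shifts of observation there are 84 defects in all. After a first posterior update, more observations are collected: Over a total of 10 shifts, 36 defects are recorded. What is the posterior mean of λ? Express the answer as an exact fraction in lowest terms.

Total count 84 over total exposure 40 shifts.
After the first batch: Gamma(18 + 84, 17 + 40) = Gamma(102, 57).
Total count 36 over total exposure 10 shifts.
After the second batch: Gamma(102 + 36, 57 + 10) = Gamma(138, 67).
Posterior mean = α'/β' = 138/67.

138/67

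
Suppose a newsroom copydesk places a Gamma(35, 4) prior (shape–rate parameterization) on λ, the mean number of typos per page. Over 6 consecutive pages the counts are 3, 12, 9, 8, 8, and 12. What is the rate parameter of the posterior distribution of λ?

10

Total count: 3 + 12 + 9 + 8 + 8 + 12 = 52.
Total exposure: 6 pages.
Gamma(α, β) with Poisson data over total exposure Σt gives posterior Gamma(α+Σx, β+Σt) = Gamma(87, 10).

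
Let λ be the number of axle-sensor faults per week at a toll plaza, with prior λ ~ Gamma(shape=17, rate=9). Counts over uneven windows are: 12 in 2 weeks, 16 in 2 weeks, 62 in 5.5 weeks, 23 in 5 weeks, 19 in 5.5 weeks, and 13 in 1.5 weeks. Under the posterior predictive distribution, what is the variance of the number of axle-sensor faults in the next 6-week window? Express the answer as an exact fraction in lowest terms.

141912/3721

Total count: 12 + 16 + 62 + 23 + 19 + 13 = 145.
Total exposure: 2 + 2 + 5.5 + 5 + 5.5 + 1.5 = 21.5 weeks.
By Gamma–Poisson conjugacy, the posterior is Gamma(α + Σx, β + Σt) = Gamma(17 + 145, 9 + 21.5) = Gamma(162, 61/2).
The posterior predictive for a window of length T is Negative Binomial with variance T·α'·(β'+T)/β'² = 6·162·(73/2)/(3721/4) = 141912/3721.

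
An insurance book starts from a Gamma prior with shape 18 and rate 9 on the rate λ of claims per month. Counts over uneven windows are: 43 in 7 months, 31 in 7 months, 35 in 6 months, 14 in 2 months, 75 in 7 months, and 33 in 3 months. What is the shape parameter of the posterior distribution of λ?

Total count: 43 + 31 + 35 + 14 + 75 + 33 = 231.
Total exposure: 7 + 7 + 6 + 2 + 7 + 3 = 32 months.
Gamma(α, β) with Poisson data over total exposure Σt gives posterior Gamma(α+Σx, β+Σt) = Gamma(249, 41).

249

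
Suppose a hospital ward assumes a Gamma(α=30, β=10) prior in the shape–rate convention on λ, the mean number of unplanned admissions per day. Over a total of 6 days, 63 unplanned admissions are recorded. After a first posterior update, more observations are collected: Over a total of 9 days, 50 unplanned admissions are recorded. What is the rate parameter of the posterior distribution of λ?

Total count 63 over total exposure 6 days.
After the first batch: Gamma(30 + 63, 10 + 6) = Gamma(93, 16).
Total count 50 over total exposure 9 days.
After the second batch: Gamma(93 + 50, 16 + 9) = Gamma(143, 25).

25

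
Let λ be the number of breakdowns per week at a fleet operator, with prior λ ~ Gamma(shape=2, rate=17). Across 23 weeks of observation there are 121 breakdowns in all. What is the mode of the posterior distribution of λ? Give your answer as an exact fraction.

Total count 121 over total exposure 23 weeks.
Gamma(α, β) with Poisson data over total exposure Σt gives posterior Gamma(α+Σx, β+Σt) = Gamma(123, 40).
Posterior mode = (α'−1)/β' = 122/40 = 61/20.

61/20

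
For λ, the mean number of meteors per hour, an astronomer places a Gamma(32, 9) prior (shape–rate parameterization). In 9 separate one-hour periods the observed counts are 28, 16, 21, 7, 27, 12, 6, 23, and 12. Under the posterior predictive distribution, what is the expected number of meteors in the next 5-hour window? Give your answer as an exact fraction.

Total count: 28 + 16 + 21 + 7 + 27 + 12 + 6 + 23 + 12 = 152.
Total exposure: 9 hours.
The Gamma prior is conjugate for the Poisson rate, so λ | data ~ Gamma(32+152, 9+9) = Gamma(184, 18).
Predictive mean over a 5-hour window = T·E[λ|data] = 5·184/18 = 460/9.

460/9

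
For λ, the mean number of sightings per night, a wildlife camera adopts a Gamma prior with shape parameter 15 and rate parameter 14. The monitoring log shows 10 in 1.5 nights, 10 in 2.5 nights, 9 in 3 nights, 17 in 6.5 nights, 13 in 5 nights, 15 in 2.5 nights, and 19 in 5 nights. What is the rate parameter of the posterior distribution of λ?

Total count: 10 + 10 + 9 + 17 + 13 + 15 + 19 = 93.
Total exposure: 1.5 + 2.5 + 3 + 6.5 + 5 + 2.5 + 5 = 26 nights.
By Gamma–Poisson conjugacy, the posterior is Gamma(α + Σx, β + Σt) = Gamma(15 + 93, 14 + 26) = Gamma(108, 40).

40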